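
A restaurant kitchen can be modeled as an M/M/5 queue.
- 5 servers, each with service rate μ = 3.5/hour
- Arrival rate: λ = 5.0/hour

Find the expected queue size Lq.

Traffic intensity: ρ = λ/(cμ) = 5.0/(5×3.5) = 0.2857
Since ρ = 0.2857 < 1, system is stable.
Offered load a = λ/μ = cρ = 5.0/3.5 = 1.4286
P₀ = [ Σₙ₌₀^4 aⁿ/n! + a^5/(5!(1-ρ)) ]⁻¹
Σ = a^0/0! + a^1/1! + a^2/2! + a^3/3! + a^4/4! = 1.0000 + 1.4286 + 1.0204 + 0.4859 + 0.1735 = 4.1084
a^5/(5!(1-ρ)) = 5.9499/(120 × 0.71429) = 0.06942
P₀ = 1/(4.1084 + 0.06942) = 0.2394
Lq = P₀·a^5·ρ / (5!(1-ρ)²) = 0.23936 × 5.9499 × 0.28571 / (120 × 0.51020) = 0.006646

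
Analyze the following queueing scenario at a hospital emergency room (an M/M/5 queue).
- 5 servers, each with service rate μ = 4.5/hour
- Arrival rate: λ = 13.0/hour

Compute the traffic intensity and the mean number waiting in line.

Traffic intensity: ρ = λ/(cμ) = 13.0/(5×4.5) = 0.5778
Since ρ = 0.5778 < 1, system is stable.
Offered load a = λ/μ = cρ = 13.0/4.5 = 2.8889
P₀ = [ Σₙ₌₀^4 aⁿ/n! + a^5/(5!(1-ρ)) ]⁻¹
Σ = a^0/0! + a^1/1! + a^2/2! + a^3/3! + a^4/4! = 1.0000 + 2.8889 + 4.1728 + 4.0183 + 2.9021 = 14.9821
a^5/(5!(1-ρ)) = 201.2121/(120 × 0.42222) = 3.9713
P₀ = 1/(14.9821 + 3.9713) = 0.05276
Lq = P₀·a^5·ρ / (5!(1-ρ)²) = 0.05276 × 201.2121 × 0.5778 / (120 × 0.1783) = 0.2867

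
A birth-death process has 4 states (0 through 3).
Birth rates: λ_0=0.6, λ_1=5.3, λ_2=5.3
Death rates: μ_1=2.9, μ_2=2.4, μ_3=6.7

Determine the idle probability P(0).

Ratios P(n)/P(0) = (λ₀···λₙ₋₁)/(μ₁···μₙ):
P(1)/P(0) = (0.6)/(2.9) = 0.2069
P(2)/P(0) = (0.6×5.3)/(2.9×2.4) = 0.4569
P(3)/P(0) = (0.6×5.3×5.3)/(2.9×2.4×6.7) = 0.3614

Normalization: ∑ P(n) = 1
P(0) × (1.0000 + 0.2069 + 0.4569 + 0.3614) = 1
P(0) × 2.0252 = 1
P(0) = 1/2.0252 = 0.4938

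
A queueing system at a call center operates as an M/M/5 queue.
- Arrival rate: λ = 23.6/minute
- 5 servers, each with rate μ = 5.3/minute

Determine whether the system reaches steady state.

Stability requires ρ = λ/(cμ) < 1
ρ = 23.6/(5 × 5.3) = 23.6/26.50 = 0.8906
Since 0.8906 < 1, the system is STABLE.
The servers are busy 89.06% of the time.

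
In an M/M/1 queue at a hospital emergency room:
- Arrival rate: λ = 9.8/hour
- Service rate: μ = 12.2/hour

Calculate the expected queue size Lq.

ρ = λ/μ = 9.8/12.2 = 0.8033
For M/M/1: Lq = λ²/(μ(μ-λ))
Lq = 96.04/(12.2 × 2.40)
Lq = 3.2801 patients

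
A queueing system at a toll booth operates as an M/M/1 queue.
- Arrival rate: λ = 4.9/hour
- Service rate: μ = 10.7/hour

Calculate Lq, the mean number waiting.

ρ = λ/μ = 4.9/10.7 = 0.4579
For M/M/1: Lq = λ²/(μ(μ-λ))
Lq = 24.01/(10.7 × 5.80)
Lq = 0.3869 vehicles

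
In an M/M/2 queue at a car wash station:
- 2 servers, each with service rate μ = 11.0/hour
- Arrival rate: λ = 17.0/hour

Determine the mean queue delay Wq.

Traffic intensity: ρ = λ/(cμ) = 17.0/(2×11.0) = 0.7727
Since ρ = 0.7727 < 1, system is stable.
Offered load a = λ/μ = cρ = 17.0/11.0 = 1.5455
P₀ = [ Σₙ₌₀^1 aⁿ/n! + a^2/(2!(1-ρ)) ]⁻¹
Σ = a^0/0! + a^1/1! = 1.0000 + 1.5455 = 2.5455
a^2/(2!(1-ρ)) = 2.3884/(2 × 0.22727) = 5.2545
P₀ = 1/(2.5455 + 5.2545) = 0.1282
Lq = P₀·a^2·ρ / (2!(1-ρ)²) = 0.1282 × 2.3884 × 0.7727 / (2 × 0.05165) = 2.2904
Wq = Lq/λ = 2.2904/17.0 = 0.1347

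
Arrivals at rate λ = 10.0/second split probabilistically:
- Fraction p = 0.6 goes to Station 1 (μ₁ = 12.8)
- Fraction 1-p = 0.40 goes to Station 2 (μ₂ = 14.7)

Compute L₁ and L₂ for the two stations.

Effective rates: λ₁ = 10.0×0.6 = 6, λ₂ = 10.0×0.40 = 4
Station 1: ρ₁ = 6/12.8 = 0.46875, L₁ = ρ₁/(1-ρ₁) = 0.46875/(1-0.46875) = 0.8824
Station 2: ρ₂ = 4/14.7 = 0.2721, L₂ = ρ₂/(1-ρ₂) = 0.2721/(1-0.2721) = 0.3738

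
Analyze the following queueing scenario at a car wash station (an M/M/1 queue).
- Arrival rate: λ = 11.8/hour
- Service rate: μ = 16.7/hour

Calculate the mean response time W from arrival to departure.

First, compute utilization: ρ = λ/μ = 11.8/16.7 = 0.7066
For M/M/1: W = 1/(μ-λ)
W = 1/(16.7-11.8) = 1/4.90
W = 0.2041 hours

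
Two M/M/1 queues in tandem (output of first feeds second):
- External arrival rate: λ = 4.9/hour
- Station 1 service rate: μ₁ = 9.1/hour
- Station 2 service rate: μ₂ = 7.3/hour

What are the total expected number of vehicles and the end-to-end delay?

By Jackson's theorem, each station behaves as independent M/M/1.
Station 1: ρ₁ = 4.9/9.1 = 0.5385, L₁ = ρ₁/(1-ρ₁) = λ/(μ₁-λ) = 4.9/4.20 = 1.16667
Station 2: ρ₂ = 4.9/7.3 = 0.6712, L₂ = ρ₂/(1-ρ₂) = λ/(μ₂-λ) = 4.9/2.40 = 2.04167
Total: L = L₁ + L₂ = 1.16667 + 2.04167 = 3.2083
W = L/λ = 3.2083/4.9 = 0.6548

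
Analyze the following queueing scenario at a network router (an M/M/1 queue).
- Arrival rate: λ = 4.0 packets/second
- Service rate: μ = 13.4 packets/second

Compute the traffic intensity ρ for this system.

Server utilization: ρ = λ/μ
ρ = 4.0/13.4 = 0.2985
The server is busy 29.85% of the time.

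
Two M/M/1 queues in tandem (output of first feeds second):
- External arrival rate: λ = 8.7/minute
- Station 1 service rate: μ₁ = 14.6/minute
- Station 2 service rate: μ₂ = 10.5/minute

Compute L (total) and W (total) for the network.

By Jackson's theorem, each station behaves as independent M/M/1.
Station 1: ρ₁ = 8.7/14.6 = 0.5959, L₁ = ρ₁/(1-ρ₁) = λ/(μ₁-λ) = 8.7/5.90 = 1.4746
Station 2: ρ₂ = 8.7/10.5 = 0.8286, L₂ = ρ₂/(1-ρ₂) = λ/(μ₂-λ) = 8.7/1.80 = 4.8333
Total: L = L₁ + L₂ = 1.4746 + 4.8333 = 6.3079
W = L/λ = 6.3079/8.7 = 0.7250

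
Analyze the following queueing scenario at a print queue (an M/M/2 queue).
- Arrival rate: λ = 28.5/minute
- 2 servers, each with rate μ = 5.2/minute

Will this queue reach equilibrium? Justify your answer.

Stability requires ρ = λ/(cμ) < 1
ρ = 28.5/(2 × 5.2) = 28.5/10.40 = 2.7404
Since 2.7404 ≥ 1, the system is UNSTABLE.
Need c > λ/μ = 28.5/5.2 = 5.48.
Minimum servers needed: c = 6.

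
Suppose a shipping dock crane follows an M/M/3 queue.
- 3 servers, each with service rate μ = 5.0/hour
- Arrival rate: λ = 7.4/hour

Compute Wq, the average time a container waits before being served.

Traffic intensity: ρ = λ/(cμ) = 7.4/(3×5.0) = 0.4933
Since ρ = 0.4933 < 1, system is stable.
Offered load a = λ/μ = cρ = 7.4/5.0 = 1.4800
P₀ = [ Σₙ₌₀^2 aⁿ/n! + a^3/(3!(1-ρ)) ]⁻¹
Σ = a^0/0! + a^1/1! + a^2/2! = 1.0000 + 1.4800 + 1.0952 = 3.5752
a^3/(3!(1-ρ)) = 3.2418/(6 × 0.50667) = 1.0664
P₀ = 1/(3.5752 + 1.0664) = 0.2154
Lq = P₀·a^3·ρ / (3!(1-ρ)²) = 0.21544 × 3.2418 × 0.49333 / (6 × 0.25671) = 0.2237
Wq = Lq/λ = 0.2237/7.4 = 0.03023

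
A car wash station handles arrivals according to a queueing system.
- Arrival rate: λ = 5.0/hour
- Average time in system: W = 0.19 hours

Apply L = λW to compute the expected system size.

Little's Law: L = λW
L = 5.0 × 0.19 = 0.9500 cars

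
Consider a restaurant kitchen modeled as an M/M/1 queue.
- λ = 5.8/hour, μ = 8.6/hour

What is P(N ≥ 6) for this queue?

ρ = λ/μ = 5.8/8.6 = 0.67442
P(N ≥ n) = ρⁿ
P(N ≥ 6) = 0.67442^6
P(N ≥ 6) = 0.09410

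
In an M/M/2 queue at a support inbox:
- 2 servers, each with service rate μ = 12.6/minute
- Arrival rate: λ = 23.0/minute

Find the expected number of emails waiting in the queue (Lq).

Traffic intensity: ρ = λ/(cμ) = 23.0/(2×12.6) = 0.9127
Since ρ = 0.9127 < 1, system is stable.
Offered load a = λ/μ = cρ = 23.0/12.6 = 1.8254
P₀ = [ Σₙ₌₀^1 aⁿ/n! + a^2/(2!(1-ρ)) ]⁻¹
Σ = a^0/0! + a^1/1! = 1.0000 + 1.8254 = 2.8254
a^2/(2!(1-ρ)) = 3.33207/(2 × 0.0873016) = 19.0837
P₀ = 1/(2.8254 + 19.0837) = 0.04564
Lq = P₀·a^2·ρ / (2!(1-ρ)²) = 0.045643 × 3.3321 × 0.91270 / (2 × 0.0076216) = 9.1063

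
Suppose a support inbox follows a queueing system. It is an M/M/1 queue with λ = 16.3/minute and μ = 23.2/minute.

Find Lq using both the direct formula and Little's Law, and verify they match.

Method 1 (direct): Lq = λ²/(μ(μ-λ)) = 265.69/(23.2 × 6.90) = 1.6597

Method 2 (Little's Law):
W = 1/(μ-λ) = 1/6.90 = 0.144928
Wq = W - 1/μ = 0.144928 - 0.0431034 = 0.10182
Lq = λWq = 16.3 × 0.10182 = 1.6597 ✔ (matches Method 1)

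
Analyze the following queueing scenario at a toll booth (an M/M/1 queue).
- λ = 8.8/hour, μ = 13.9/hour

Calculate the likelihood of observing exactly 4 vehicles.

ρ = λ/μ = 8.8/13.9 = 0.6331
P(n) = (1-ρ)ρⁿ
P(4) = (1-0.6331) × 0.6331^4
P(4) = 0.36690 × 0.16065
P(4) = 0.05894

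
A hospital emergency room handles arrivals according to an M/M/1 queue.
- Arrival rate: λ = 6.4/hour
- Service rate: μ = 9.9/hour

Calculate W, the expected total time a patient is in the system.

First, compute utilization: ρ = λ/μ = 6.4/9.9 = 0.6465
For M/M/1: W = 1/(μ-λ)
W = 1/(9.9-6.4) = 1/3.50
W = 0.2857 hours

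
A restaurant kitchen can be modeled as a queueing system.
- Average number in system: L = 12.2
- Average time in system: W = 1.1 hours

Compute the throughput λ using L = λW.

Little's Law: L = λW, so λ = L/W
λ = 12.2/1.1 = 11.0909 orders/hour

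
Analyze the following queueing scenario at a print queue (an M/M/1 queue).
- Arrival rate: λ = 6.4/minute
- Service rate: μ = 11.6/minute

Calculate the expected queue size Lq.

ρ = λ/μ = 6.4/11.6 = 0.5517
For M/M/1: Lq = λ²/(μ(μ-λ))
Lq = 40.96/(11.6 × 5.20)
Lq = 0.6790 jobs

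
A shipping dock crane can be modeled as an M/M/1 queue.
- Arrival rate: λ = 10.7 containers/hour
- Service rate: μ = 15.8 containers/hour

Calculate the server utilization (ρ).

Server utilization: ρ = λ/μ
ρ = 10.7/15.8 = 0.6772
The server is busy 67.72% of the time.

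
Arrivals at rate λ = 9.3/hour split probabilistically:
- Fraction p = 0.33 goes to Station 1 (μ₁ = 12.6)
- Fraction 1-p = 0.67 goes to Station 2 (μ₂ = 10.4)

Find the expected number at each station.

Effective rates: λ₁ = 9.3×0.33 = 3.069, λ₂ = 9.3×0.67 = 6.231
Station 1: ρ₁ = 3.069/12.6 = 0.24357, L₁ = ρ₁/(1-ρ₁) = 0.24357/(1-0.24357) = 0.3220
Station 2: ρ₂ = 6.231/10.4 = 0.59913, L₂ = ρ₂/(1-ρ₂) = 0.59913/(1-0.59913) = 1.4946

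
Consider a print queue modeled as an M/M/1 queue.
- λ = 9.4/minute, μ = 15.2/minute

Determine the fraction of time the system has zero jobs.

ρ = λ/μ = 9.4/15.2 = 0.6184
P(0) = 1 - ρ = 1 - 0.6184 = 0.3816
The server is idle 38.16% of the time.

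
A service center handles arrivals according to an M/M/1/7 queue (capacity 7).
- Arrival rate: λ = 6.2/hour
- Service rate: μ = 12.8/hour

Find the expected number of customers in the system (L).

ρ = λ/μ = 6.2/12.8 = 0.484375
P₀ = (1-ρ)/(1-ρ^(K+1)) = (1-0.484375)/(1-0.484375^8) = 0.5156/0.9970 = 0.5172
P_K = P₀×ρ^K = 0.51719 × 0.484375^7 = 0.51719 × 0.0062556 = 0.003235
L = ρ[1 - (K+1)ρ^K + Kρ^(K+1)] / [(1-ρ)(1-ρ^(K+1))]
L = 0.484375 × (1 - 8×0.006256 + 7×0.003030) / ((1 - 0.484375) × (1 - 0.003030)) = 0.9151 customers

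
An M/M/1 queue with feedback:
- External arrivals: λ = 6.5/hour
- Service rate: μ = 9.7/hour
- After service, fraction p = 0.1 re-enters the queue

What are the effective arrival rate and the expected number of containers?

Effective arrival rate: λ_eff = λ/(1-p) = 6.5/(1-0.1) = 6.5/0.90 = 7.2222
ρ = λ_eff/μ = 7.2222/9.7 = 0.74456
L = ρ/(1-ρ) = 0.74456/(1-0.74456) = 2.9148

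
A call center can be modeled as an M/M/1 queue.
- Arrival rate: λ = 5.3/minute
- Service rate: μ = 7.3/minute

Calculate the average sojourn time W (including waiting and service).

First, compute utilization: ρ = λ/μ = 5.3/7.3 = 0.7260
For M/M/1: W = 1/(μ-λ)
W = 1/(7.3-5.3) = 1/2.00
W = 0.5000 minutes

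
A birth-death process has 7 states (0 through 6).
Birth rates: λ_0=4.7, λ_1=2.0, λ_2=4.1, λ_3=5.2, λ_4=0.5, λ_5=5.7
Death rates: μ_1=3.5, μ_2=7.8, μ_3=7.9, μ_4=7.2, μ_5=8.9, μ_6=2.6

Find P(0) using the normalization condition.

Ratios P(n)/P(0) = (λ₀···λₙ₋₁)/(μ₁···μₙ):
P(1)/P(0) = (4.7)/(3.5) = 1.3429
P(2)/P(0) = (4.7×2.0)/(3.5×7.8) = 0.34432
P(3)/P(0) = (4.7×2.0×4.1)/(3.5×7.8×7.9) = 0.17870
P(4)/P(0) = (4.7×2.0×4.1×5.2)/(3.5×7.8×7.9×7.2) = 0.12906
P(5)/P(0) = (4.7×2.0×4.1×5.2×0.5)/(3.5×7.8×7.9×7.2×8.9) = 0.0072506
P(6)/P(0) = (4.7×2.0×4.1×5.2×0.5×5.7)/(3.5×7.8×7.9×7.2×8.9×2.6) = 0.015896

Normalization: ∑ P(n) = 1
P(0) × (1.0000 + 1.3429 + 0.34432 + 0.17870 + 0.12906 + 0.0072506 + 0.015896) = 1
P(0) × 3.0181 = 1
P(0) = 1/3.0181 = 0.3313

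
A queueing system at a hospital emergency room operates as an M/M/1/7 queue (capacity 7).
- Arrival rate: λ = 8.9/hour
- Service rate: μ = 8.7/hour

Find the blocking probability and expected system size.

ρ = λ/μ = 8.9/8.7 = 1.0230
P₀ = (1-ρ)/(1-ρ^(K+1)) = (1-1.0230)/(1-1.0230^8) = -0.02300/-0.1995 = 0.1153
P_K = P₀×ρ^K = 0.1153 × 1.0230^7 = 0.1153 × 1.1725 = 0.1352
Blocking probability P_7 = 0.1352 (13.52%)
L = ρ[1 - (K+1)ρ^K + Kρ^(K+1)] / [(1-ρ)(1-ρ^(K+1))]
L = 1.0230 × (1 - 8×1.1725448 + 7×1.1995133) / ((1 - 1.0230) × (1 - 1.1995133)) = 3.6193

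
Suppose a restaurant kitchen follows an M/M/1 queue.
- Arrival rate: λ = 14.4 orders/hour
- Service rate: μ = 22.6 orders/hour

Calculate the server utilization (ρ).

Server utilization: ρ = λ/μ
ρ = 14.4/22.6 = 0.6372
The server is busy 63.72% of the time.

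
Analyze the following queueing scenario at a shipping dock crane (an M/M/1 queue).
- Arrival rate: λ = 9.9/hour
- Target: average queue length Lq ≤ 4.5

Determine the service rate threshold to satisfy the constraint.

For M/M/1: Lq = λ²/(μ(μ-λ))
Need Lq ≤ 4.5, i.e. μ(μ-λ) ≥ λ²/4.5
μ² - 9.9μ - 98.01/4.5 ≥ 0  →  μ² - 9.9μ - 21.7800 ≥ 0
Quadratic formula (positive root): μ = [λ + √(λ² + 4×21.7800)]/2
Discriminant: 98.01 + 4×21.7800 = 185.1300, √185.1300 = 13.6062
μ ≥ (9.9 + 13.6062)/2 = 11.7531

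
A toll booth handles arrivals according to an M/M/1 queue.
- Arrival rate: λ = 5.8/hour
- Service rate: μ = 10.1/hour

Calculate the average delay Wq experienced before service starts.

First, compute utilization: ρ = λ/μ = 5.8/10.1 = 0.5743
For M/M/1: Wq = λ/(μ(μ-λ))
Wq = 5.8/(10.1 × (10.1-5.8))
Wq = 5.8/(10.1 × 4.30)
Wq = 0.1335 hours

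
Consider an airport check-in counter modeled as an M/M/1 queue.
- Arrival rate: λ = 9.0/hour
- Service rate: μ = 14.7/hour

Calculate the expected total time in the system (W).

First, compute utilization: ρ = λ/μ = 9.0/14.7 = 0.6122
For M/M/1: W = 1/(μ-λ)
W = 1/(14.7-9.0) = 1/5.70
W = 0.1754 hours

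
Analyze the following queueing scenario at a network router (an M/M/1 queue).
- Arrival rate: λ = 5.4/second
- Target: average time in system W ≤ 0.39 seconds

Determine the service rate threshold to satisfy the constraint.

For M/M/1: W = 1/(μ-λ)
Need W ≤ 0.39, so 1/(μ-λ) ≤ 0.39
μ - λ ≥ 1/0.39 = 2.5641
μ ≥ 5.4 + 2.5641 = 7.9641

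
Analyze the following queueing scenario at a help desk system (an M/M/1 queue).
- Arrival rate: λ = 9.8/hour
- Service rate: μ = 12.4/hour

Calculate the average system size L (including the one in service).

ρ = λ/μ = 9.8/12.4 = 0.7903
For M/M/1: L = λ/(μ-λ)
L = 9.8/(12.4-9.8) = 9.8/2.60
L = 3.7692 tickets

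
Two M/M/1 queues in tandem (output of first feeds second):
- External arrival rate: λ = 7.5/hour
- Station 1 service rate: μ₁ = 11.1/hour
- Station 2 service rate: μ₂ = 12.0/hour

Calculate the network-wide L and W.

By Jackson's theorem, each station behaves as independent M/M/1.
Station 1: ρ₁ = 7.5/11.1 = 0.6757, L₁ = ρ₁/(1-ρ₁) = λ/(μ₁-λ) = 7.5/3.60 = 2.0833
Station 2: ρ₂ = 7.5/12.0 = 0.6250, L₂ = ρ₂/(1-ρ₂) = λ/(μ₂-λ) = 7.5/4.50 = 1.6667
Total: L = L₁ + L₂ = 2.0833 + 1.6667 = 3.7500
W = L/λ = 3.7500/7.5 = 0.5000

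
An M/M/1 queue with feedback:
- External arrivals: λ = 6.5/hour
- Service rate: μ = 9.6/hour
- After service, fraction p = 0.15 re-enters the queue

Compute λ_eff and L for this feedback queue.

Effective arrival rate: λ_eff = λ/(1-p) = 6.5/(1-0.15) = 6.5/0.85 = 7.6471
ρ = λ_eff/μ = 7.6471/9.6 = 0.79657
L = ρ/(1-ρ) = 0.79657/(1-0.79657) = 3.9157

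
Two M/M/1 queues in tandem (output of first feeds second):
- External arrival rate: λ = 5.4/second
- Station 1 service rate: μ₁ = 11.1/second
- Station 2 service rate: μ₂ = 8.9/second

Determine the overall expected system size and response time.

By Jackson's theorem, each station behaves as independent M/M/1.
Station 1: ρ₁ = 5.4/11.1 = 0.4865, L₁ = ρ₁/(1-ρ₁) = λ/(μ₁-λ) = 5.4/5.70 = 0.947368
Station 2: ρ₂ = 5.4/8.9 = 0.6067, L₂ = ρ₂/(1-ρ₂) = λ/(μ₂-λ) = 5.4/3.50 = 1.54286
Total: L = L₁ + L₂ = 0.947368 + 1.54286 = 2.49023
W = L/λ = 2.49023/5.4 = 0.4612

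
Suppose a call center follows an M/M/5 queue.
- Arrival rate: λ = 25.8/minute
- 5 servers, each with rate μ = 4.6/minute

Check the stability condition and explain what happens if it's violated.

Stability requires ρ = λ/(cμ) < 1
ρ = 25.8/(5 × 4.6) = 25.8/23.00 = 1.1217
Since 1.1217 ≥ 1, the system is UNSTABLE.
Need c > λ/μ = 25.8/4.6 = 5.61.
Minimum servers needed: c = 6.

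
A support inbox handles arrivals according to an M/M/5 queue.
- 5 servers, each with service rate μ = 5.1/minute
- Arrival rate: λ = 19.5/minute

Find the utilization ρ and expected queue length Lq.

Traffic intensity: ρ = λ/(cμ) = 19.5/(5×5.1) = 0.7647
Since ρ = 0.7647 < 1, system is stable.
Offered load a = λ/μ = cρ = 19.5/5.1 = 3.8235
P₀ = [ Σₙ₌₀^4 aⁿ/n! + a^5/(5!(1-ρ)) ]⁻¹
Σ = a^0/0! + a^1/1! + a^2/2! + a^3/3! + a^4/4! = 1.00000 + 3.82353 + 7.30969 + 9.31627 + 8.90526 = 30.3547
a^5/(5!(1-ρ)) = 817.1884/(120 × 0.235294) = 28.9421
P₀ = 1/(30.3547 + 28.9421) = 0.01686
Lq = P₀·a^5·ρ / (5!(1-ρ)²) = 0.016864 × 817.1884 × 0.76471 / (120 × 0.055363) = 1.5863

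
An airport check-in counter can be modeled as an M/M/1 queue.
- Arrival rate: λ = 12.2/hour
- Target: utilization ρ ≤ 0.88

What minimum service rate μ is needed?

ρ = λ/μ, so μ = λ/ρ
μ ≥ 12.2/0.88 = 13.8636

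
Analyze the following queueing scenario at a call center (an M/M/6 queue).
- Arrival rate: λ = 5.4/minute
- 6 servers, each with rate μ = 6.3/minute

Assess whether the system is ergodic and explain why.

Stability requires ρ = λ/(cμ) < 1
ρ = 5.4/(6 × 6.3) = 5.4/37.80 = 0.1429
Since 0.1429 < 1, the system is STABLE.
The servers are busy 14.29% of the time.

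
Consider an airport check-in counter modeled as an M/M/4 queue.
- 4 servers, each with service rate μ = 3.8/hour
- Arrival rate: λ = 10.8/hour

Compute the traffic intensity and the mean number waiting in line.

Traffic intensity: ρ = λ/(cμ) = 10.8/(4×3.8) = 0.7105
Since ρ = 0.7105 < 1, system is stable.
Offered load a = λ/μ = cρ = 10.8/3.8 = 2.8421
P₀ = [ Σₙ₌₀^3 aⁿ/n! + a^4/(4!(1-ρ)) ]⁻¹
Σ = a^0/0! + a^1/1! + a^2/2! + a^3/3! = 1.0000 + 2.8421 + 4.0388 + 3.8262 = 11.7071
a^4/(4!(1-ρ)) = 65.2470/(24 × 0.289474) = 9.3916
P₀ = 1/(11.7071 + 9.3916) = 0.04740
Lq = P₀·a^4·ρ / (4!(1-ρ)²) = 0.04740 × 65.2470 × 0.7105 / (24 × 0.08380) = 1.0926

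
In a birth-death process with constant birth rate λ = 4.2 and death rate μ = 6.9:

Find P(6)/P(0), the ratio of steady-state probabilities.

For constant rates: P(n)/P(0) = (λ/μ)^n
P(6)/P(0) = (4.2/6.9)^6 = 0.608696^6 = 0.05086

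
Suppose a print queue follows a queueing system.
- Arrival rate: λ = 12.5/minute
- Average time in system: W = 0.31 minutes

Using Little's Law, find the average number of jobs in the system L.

Little's Law: L = λW
L = 12.5 × 0.31 = 3.8750 jobs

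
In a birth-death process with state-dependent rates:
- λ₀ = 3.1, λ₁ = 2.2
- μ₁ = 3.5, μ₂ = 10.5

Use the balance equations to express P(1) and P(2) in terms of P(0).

Balance equations:
State 0: λ₀P₀ = μ₁P₁ → P₁ = (λ₀/μ₁)P₀ = (3.1/3.5)P₀ = 0.8857P₀
State 1: P₂ = (λ₀λ₁)/(μ₁μ₂)P₀ = (3.1×2.2)/(3.5×10.5)P₀ = 0.1856P₀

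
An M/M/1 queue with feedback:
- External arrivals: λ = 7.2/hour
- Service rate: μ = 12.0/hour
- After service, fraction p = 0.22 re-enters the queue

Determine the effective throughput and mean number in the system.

Effective arrival rate: λ_eff = λ/(1-p) = 7.2/(1-0.22) = 7.2/0.78 = 9.2308
ρ = λ_eff/μ = 9.2308/12.0 = 0.76923
L = ρ/(1-ρ) = 0.76923/(1-0.76923) = 3.3333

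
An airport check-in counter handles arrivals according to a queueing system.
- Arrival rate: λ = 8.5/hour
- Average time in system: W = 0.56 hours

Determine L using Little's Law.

Little's Law: L = λW
L = 8.5 × 0.56 = 4.7600 passengers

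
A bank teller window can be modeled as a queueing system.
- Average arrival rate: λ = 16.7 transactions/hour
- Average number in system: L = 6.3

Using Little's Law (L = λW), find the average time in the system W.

Little's Law: L = λW, so W = L/λ
W = 6.3/16.7 = 0.3772 hours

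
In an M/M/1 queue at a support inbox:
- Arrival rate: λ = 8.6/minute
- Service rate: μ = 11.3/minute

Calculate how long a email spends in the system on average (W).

First, compute utilization: ρ = λ/μ = 8.6/11.3 = 0.7611
For M/M/1: W = 1/(μ-λ)
W = 1/(11.3-8.6) = 1/2.70
W = 0.3704 minutes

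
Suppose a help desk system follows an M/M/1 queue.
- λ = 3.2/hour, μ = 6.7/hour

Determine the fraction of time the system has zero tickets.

ρ = λ/μ = 3.2/6.7 = 0.4776
P(0) = 1 - ρ = 1 - 0.4776 = 0.5224
The server is idle 52.24% of the time.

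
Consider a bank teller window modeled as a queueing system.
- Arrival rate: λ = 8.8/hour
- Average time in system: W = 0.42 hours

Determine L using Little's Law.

Little's Law: L = λW
L = 8.8 × 0.42 = 3.6960 transactions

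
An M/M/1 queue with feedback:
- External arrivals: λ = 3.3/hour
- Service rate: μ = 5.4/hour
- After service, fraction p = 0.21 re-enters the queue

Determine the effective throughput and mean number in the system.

Effective arrival rate: λ_eff = λ/(1-p) = 3.3/(1-0.21) = 3.3/0.79 = 4.177215
ρ = λ_eff/μ = 4.177215/5.4 = 0.773558
L = ρ/(1-ρ) = 0.773558/(1-0.773558) = 3.4161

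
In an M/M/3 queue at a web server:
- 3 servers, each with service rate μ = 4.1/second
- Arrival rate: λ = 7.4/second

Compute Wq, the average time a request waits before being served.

Traffic intensity: ρ = λ/(cμ) = 7.4/(3×4.1) = 0.6016
Since ρ = 0.6016 < 1, system is stable.
Offered load a = λ/μ = cρ = 7.4/4.1 = 1.8049
P₀ = [ Σₙ₌₀^2 aⁿ/n! + a^3/(3!(1-ρ)) ]⁻¹
Σ = a^0/0! + a^1/1! + a^2/2! = 1.0000 + 1.8049 + 1.6288 = 4.4337
a^3/(3!(1-ρ)) = 5.8795/(6 × 0.39837) = 2.4598
P₀ = 1/(4.4337 + 2.4598) = 0.1451
Lq = P₀·a^3·ρ / (3!(1-ρ)²) = 0.14506 × 5.8795 × 0.60163 / (6 × 0.15870) = 0.5389
Wq = Lq/λ = 0.5389/7.4 = 0.07282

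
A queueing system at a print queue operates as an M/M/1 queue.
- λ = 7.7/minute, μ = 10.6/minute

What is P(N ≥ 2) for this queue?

ρ = λ/μ = 7.7/10.6 = 0.7264
P(N ≥ n) = ρⁿ
P(N ≥ 2) = 0.7264^2
P(N ≥ 2) = 0.5277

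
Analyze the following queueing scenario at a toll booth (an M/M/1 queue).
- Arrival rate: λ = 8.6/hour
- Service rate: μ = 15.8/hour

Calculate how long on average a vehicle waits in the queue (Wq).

First, compute utilization: ρ = λ/μ = 8.6/15.8 = 0.5443
For M/M/1: Wq = λ/(μ(μ-λ))
Wq = 8.6/(15.8 × (15.8-8.6))
Wq = 8.6/(15.8 × 7.20)
Wq = 0.07560 hours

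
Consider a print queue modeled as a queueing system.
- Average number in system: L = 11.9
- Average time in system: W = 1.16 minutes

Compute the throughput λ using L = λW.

Little's Law: L = λW, so λ = L/W
λ = 11.9/1.16 = 10.2586 jobs/minute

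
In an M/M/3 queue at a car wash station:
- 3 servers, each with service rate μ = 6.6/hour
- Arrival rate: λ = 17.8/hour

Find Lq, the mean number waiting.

Traffic intensity: ρ = λ/(cμ) = 17.8/(3×6.6) = 0.8990
Since ρ = 0.8990 < 1, system is stable.
Offered load a = λ/μ = cρ = 17.8/6.6 = 2.6970
P₀ = [ Σₙ₌₀^2 aⁿ/n! + a^3/(3!(1-ρ)) ]⁻¹
Σ = a^0/0! + a^1/1! + a^2/2! = 1.0000 + 2.6970 + 3.6368 = 7.3338
a^3/(3!(1-ρ)) = 19.61680/(6 × 0.1010101) = 32.3677
P₀ = 1/(7.3338 + 32.3677) = 0.02519
Lq = P₀·a^3·ρ / (3!(1-ρ)²) = 0.025188 × 19.6168 × 0.89899 / (6 × 0.010203) = 7.2560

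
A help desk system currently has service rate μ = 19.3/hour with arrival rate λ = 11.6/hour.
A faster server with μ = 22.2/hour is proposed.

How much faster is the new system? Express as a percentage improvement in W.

System 1: ρ₁ = 11.6/19.3 = 0.6010, W₁ = 1/(19.3-11.6) = 0.12987
System 2: ρ₂ = 11.6/22.2 = 0.5225, W₂ = 1/(22.2-11.6) = 0.094340
Improvement: (W₁-W₂)/W₁ = (0.12987-0.094340)/0.12987 = 27.36%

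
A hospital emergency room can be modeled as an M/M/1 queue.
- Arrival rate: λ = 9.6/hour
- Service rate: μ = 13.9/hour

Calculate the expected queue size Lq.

ρ = λ/μ = 9.6/13.9 = 0.6906
For M/M/1: Lq = λ²/(μ(μ-λ))
Lq = 92.16/(13.9 × 4.30)
Lq = 1.5419 patients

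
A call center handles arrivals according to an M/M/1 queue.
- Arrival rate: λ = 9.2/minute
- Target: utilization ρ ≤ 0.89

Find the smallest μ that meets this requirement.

ρ = λ/μ, so μ = λ/ρ
μ ≥ 9.2/0.89 = 10.3371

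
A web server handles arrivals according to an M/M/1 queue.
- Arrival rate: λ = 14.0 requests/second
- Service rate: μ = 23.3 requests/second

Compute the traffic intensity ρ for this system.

Server utilization: ρ = λ/μ
ρ = 14.0/23.3 = 0.6009
The server is busy 60.09% of the time.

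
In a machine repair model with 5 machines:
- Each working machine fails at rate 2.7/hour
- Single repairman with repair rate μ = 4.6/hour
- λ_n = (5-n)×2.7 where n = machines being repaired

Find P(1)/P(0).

P(1)/P(0) = ∏_{i=0}^{1-1} λ_i/μ_{i+1}
= (5-0)×2.7/4.6
= 2.9348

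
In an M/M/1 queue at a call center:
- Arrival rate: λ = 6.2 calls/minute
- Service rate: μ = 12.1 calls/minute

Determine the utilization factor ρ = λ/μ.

Server utilization: ρ = λ/μ
ρ = 6.2/12.1 = 0.5124
The server is busy 51.24% of the time.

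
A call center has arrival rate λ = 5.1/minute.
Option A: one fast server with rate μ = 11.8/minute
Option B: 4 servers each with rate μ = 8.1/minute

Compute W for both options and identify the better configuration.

Option A: single server μ = 11.8 (M/M/1)
  ρ_A = 5.1/11.8 = 0.4322
  W_A = 1/(μ-λ) = 1/(11.8-5.1) = 1/6.70 = 0.1493

Option B: 4 servers μ = 8.1 (M/M/4)
  ρ_B = λ/(cμ) = 5.1/(4×8.1) = 0.1574
  Offered load a = λ/μ = cρ = 5.1/8.1 = 0.6296
  P₀ = [ Σₙ₌₀^3 aⁿ/n! + a^4/(4!(1-ρ)) ]⁻¹
  Σ = a^0/0! + a^1/1! + a^2/2! + a^3/3! = 1.0000 + 0.6296 + 0.1982 + 0.04160 = 1.8694
  a^4/(4!(1-ρ)) = 0.15716/(24 × 0.84259) = 0.007772
  P₀ = 1/(1.8694 + 0.007772) = 0.5327
  Lq = P₀·a^4·ρ / (4!(1-ρ)²) = 0.53270 × 0.15716 × 0.15741 / (24 × 0.70996) = 0.0007734
  Wq_B = Lq/λ = 0.0007734/5.1 = 0.00015165
  W_B = Wq_B + 1/μ = 0.00015165 + 0.12346 = 0.1236

Since W_B = 0.1236 < W_A = 0.1493, Option B (multiple servers) has the shorter time in system.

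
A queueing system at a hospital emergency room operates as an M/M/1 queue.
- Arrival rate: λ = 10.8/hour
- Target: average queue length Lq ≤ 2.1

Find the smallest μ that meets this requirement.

For M/M/1: Lq = λ²/(μ(μ-λ))
Need Lq ≤ 2.1, i.e. μ(μ-λ) ≥ λ²/2.1
μ² - 10.8μ - 116.64/2.1 ≥ 0  →  μ² - 10.8μ - 55.54286 ≥ 0
Quadratic formula (positive root): μ = [λ + √(λ² + 4×55.54286)]/2
Discriminant: 116.64 + 4×55.54286 = 338.8114, √338.8114 = 18.4068
μ ≥ (10.8 + 18.4068)/2 = 14.6034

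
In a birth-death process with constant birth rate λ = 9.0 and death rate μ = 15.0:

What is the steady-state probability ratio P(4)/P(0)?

For constant rates: P(n)/P(0) = (λ/μ)^n
P(4)/P(0) = (9.0/15.0)^4 = 0.6000^4 = 0.1296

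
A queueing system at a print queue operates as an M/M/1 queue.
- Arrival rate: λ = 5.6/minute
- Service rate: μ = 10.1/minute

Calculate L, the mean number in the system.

ρ = λ/μ = 5.6/10.1 = 0.5545
For M/M/1: L = λ/(μ-λ)
L = 5.6/(10.1-5.6) = 5.6/4.50
L = 1.2444 jobs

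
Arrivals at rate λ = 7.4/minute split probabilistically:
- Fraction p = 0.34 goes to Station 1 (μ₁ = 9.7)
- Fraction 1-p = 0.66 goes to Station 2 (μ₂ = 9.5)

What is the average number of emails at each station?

Effective rates: λ₁ = 7.4×0.34 = 2.516, λ₂ = 7.4×0.66 = 4.884
Station 1: ρ₁ = 2.516/9.7 = 0.25938, L₁ = ρ₁/(1-ρ₁) = 0.25938/(1-0.25938) = 0.3502
Station 2: ρ₂ = 4.884/9.5 = 0.51411, L₂ = ρ₂/(1-ρ₂) = 0.51411/(1-0.51411) = 1.0581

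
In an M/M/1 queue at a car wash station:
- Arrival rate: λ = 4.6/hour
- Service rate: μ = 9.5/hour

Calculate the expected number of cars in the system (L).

ρ = λ/μ = 4.6/9.5 = 0.4842
For M/M/1: L = λ/(μ-λ)
L = 4.6/(9.5-4.6) = 4.6/4.90
L = 0.9388 cars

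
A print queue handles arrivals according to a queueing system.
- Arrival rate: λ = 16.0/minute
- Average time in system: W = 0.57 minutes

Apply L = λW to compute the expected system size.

Little's Law: L = λW
L = 16.0 × 0.57 = 9.1200 jobs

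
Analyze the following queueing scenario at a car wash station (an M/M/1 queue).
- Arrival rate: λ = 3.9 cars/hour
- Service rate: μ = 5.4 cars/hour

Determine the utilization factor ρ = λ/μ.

Server utilization: ρ = λ/μ
ρ = 3.9/5.4 = 0.7222
The server is busy 72.22% of the time.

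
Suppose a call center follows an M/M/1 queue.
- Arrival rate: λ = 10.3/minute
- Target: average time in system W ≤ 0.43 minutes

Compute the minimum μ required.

For M/M/1: W = 1/(μ-λ)
Need W ≤ 0.43, so 1/(μ-λ) ≤ 0.43
μ - λ ≥ 1/0.43 = 2.3256
μ ≥ 10.3 + 2.3256 = 12.6256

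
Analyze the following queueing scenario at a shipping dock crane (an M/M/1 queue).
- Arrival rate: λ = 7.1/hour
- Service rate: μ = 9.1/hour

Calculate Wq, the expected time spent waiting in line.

First, compute utilization: ρ = λ/μ = 7.1/9.1 = 0.7802
For M/M/1: Wq = λ/(μ(μ-λ))
Wq = 7.1/(9.1 × (9.1-7.1))
Wq = 7.1/(9.1 × 2.00)
Wq = 0.3901 hours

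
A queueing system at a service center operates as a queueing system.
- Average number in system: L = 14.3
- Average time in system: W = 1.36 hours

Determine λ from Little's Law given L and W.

Little's Law: L = λW, so λ = L/W
λ = 14.3/1.36 = 10.5147 customers/hour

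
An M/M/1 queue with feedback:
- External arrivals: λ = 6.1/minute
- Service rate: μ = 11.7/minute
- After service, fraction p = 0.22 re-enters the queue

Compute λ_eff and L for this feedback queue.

Effective arrival rate: λ_eff = λ/(1-p) = 6.1/(1-0.22) = 6.1/0.78 = 7.8205
ρ = λ_eff/μ = 7.8205/11.7 = 0.66842
L = ρ/(1-ρ) = 0.66842/(1-0.66842) = 2.0159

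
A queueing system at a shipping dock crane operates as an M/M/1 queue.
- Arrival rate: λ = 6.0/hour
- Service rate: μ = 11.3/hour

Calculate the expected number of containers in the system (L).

ρ = λ/μ = 6.0/11.3 = 0.5310
For M/M/1: L = λ/(μ-λ)
L = 6.0/(11.3-6.0) = 6.0/5.30
L = 1.1321 containers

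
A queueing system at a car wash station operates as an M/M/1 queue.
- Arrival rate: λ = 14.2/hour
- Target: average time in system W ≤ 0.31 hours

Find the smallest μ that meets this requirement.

For M/M/1: W = 1/(μ-λ)
Need W ≤ 0.31, so 1/(μ-λ) ≤ 0.31
μ - λ ≥ 1/0.31 = 3.2258
μ ≥ 14.2 + 3.2258 = 17.4258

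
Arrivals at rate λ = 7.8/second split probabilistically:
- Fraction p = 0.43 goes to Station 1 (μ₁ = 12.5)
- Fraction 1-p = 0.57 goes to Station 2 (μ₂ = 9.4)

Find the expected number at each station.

Effective rates: λ₁ = 7.8×0.43 = 3.354, λ₂ = 7.8×0.57 = 4.446
Station 1: ρ₁ = 3.354/12.5 = 0.2683, L₁ = ρ₁/(1-ρ₁) = 0.2683/(1-0.2683) = 0.3667
Station 2: ρ₂ = 4.446/9.4 = 0.4730, L₂ = ρ₂/(1-ρ₂) = 0.4730/(1-0.4730) = 0.8975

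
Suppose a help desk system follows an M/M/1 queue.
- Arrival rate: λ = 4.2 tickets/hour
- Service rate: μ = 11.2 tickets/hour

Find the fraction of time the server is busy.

Server utilization: ρ = λ/μ
ρ = 4.2/11.2 = 0.3750
The server is busy 37.50% of the time.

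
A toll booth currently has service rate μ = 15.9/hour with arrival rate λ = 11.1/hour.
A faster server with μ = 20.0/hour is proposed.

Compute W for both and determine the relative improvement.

System 1: ρ₁ = 11.1/15.9 = 0.6981, W₁ = 1/(15.9-11.1) = 0.20833
System 2: ρ₂ = 11.1/20.0 = 0.5550, W₂ = 1/(20.0-11.1) = 0.11236
Improvement: (W₁-W₂)/W₁ = (0.20833-0.11236)/0.20833 = 46.07%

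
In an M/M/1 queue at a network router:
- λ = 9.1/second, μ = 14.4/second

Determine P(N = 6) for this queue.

ρ = λ/μ = 9.1/14.4 = 0.63194
P(n) = (1-ρ)ρⁿ
P(6) = (1-0.63194) × 0.63194^6
P(6) = 0.3681 × 0.06369
P(6) = 0.02344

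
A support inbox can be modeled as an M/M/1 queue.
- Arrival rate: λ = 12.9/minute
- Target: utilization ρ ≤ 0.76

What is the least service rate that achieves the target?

ρ = λ/μ, so μ = λ/ρ
μ ≥ 12.9/0.76 = 16.9737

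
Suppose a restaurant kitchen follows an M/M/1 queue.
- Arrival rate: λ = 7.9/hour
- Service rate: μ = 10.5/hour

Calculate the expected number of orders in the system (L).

ρ = λ/μ = 7.9/10.5 = 0.7524
For M/M/1: L = λ/(μ-λ)
L = 7.9/(10.5-7.9) = 7.9/2.60
L = 3.0385 orders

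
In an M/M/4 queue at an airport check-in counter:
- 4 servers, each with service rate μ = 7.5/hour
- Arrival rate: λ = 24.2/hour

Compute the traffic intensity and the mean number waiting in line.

Traffic intensity: ρ = λ/(cμ) = 24.2/(4×7.5) = 0.8067
Since ρ = 0.8067 < 1, system is stable.
Offered load a = λ/μ = cρ = 24.2/7.5 = 3.2267
P₀ = [ Σₙ₌₀^3 aⁿ/n! + a^4/(4!(1-ρ)) ]⁻¹
Σ = a^0/0! + a^1/1! + a^2/2! + a^3/3! = 1.0000 + 3.2267 + 5.2057 + 5.5990 = 15.0314
a^4/(4!(1-ρ)) = 108.3968/(24 × 0.193333) = 23.3614
P₀ = 1/(15.0314 + 23.3614) = 0.02605
Lq = P₀·a^4·ρ / (4!(1-ρ)²) = 0.0260466 × 108.3968 × 0.806667 / (24 × 0.0373778) = 2.5388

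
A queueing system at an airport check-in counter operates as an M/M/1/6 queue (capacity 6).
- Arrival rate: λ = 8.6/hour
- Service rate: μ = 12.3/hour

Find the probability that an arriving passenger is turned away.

ρ = λ/μ = 8.6/12.3 = 0.6992
P₀ = (1-ρ)/(1-ρ^(K+1)) = (1-0.6992)/(1-0.6992^7) = 0.3008/0.9183 = 0.3276
P_K = P₀×ρ^K = 0.32756 × 0.6992^6 = 0.32756 × 0.11684 = 0.03827
Blocking probability = 3.83%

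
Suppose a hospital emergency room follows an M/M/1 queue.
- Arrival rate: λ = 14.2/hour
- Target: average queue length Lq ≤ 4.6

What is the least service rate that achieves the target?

For M/M/1: Lq = λ²/(μ(μ-λ))
Need Lq ≤ 4.6, i.e. μ(μ-λ) ≥ λ²/4.6
μ² - 14.2μ - 201.64/4.6 ≥ 0  →  μ² - 14.2μ - 43.834783 ≥ 0
Quadratic formula (positive root): μ = [λ + √(λ² + 4×43.834783)]/2
Discriminant: 201.64 + 4×43.834783 = 376.97913, √376.97913 = 19.4160
μ ≥ (14.2 + 19.4160)/2 = 16.8080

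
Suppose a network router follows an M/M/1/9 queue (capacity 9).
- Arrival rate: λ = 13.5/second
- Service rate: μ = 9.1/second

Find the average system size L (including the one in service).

ρ = λ/μ = 13.5/9.1 = 1.4835
P₀ = (1-ρ)/(1-ρ^(K+1)) = (1-1.4835)/(1-1.4835^10) = -0.4835/-50.6268 = 0.009550
P_K = P₀×ρ^K = 0.0095503 × 1.4835^9 = 0.0095503 × 34.8007 = 0.3324
L = ρ[1 - (K+1)ρ^K + Kρ^(K+1)] / [(1-ρ)(1-ρ^(K+1))]
L = 1.4835 × (1 - 10×34.8007 + 9×51.6268) / ((1 - 1.4835) × (1 - 51.6268)) = 7.1293 packets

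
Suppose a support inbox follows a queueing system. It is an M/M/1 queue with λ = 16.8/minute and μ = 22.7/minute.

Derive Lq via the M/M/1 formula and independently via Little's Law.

Method 1 (direct): Lq = λ²/(μ(μ-λ)) = 282.24/(22.7 × 5.90) = 2.1074

Method 2 (Little's Law):
W = 1/(μ-λ) = 1/5.90 = 0.16949
Wq = W - 1/μ = 0.16949 - 0.044053 = 0.12544
Lq = λWq = 16.8 × 0.12544 = 2.1074 ✔ (matches Method 1)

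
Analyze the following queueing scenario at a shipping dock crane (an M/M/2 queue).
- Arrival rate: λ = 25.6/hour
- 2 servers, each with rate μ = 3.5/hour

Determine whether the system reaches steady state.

Stability requires ρ = λ/(cμ) < 1
ρ = 25.6/(2 × 3.5) = 25.6/7.00 = 3.6571
Since 3.6571 ≥ 1, the system is UNSTABLE.
Need c > λ/μ = 25.6/3.5 = 7.31.
Minimum servers needed: c = 8.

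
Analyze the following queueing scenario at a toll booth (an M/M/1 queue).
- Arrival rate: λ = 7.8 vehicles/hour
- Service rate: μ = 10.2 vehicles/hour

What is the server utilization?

Server utilization: ρ = λ/μ
ρ = 7.8/10.2 = 0.7647
The server is busy 76.47% of the time.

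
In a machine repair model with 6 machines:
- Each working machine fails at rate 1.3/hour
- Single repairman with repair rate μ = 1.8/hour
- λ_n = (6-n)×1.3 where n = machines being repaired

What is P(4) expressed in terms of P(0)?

P(4)/P(0) = ∏_{i=0}^{4-1} λ_i/μ_{i+1}
= (6-0)×1.3/1.8 × (6-1)×1.3/1.8 × (6-2)×1.3/1.8 × (6-3)×1.3/1.8
= 97.9458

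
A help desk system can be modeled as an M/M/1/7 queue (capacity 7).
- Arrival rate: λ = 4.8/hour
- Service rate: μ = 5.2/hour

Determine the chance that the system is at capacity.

ρ = λ/μ = 4.8/5.2 = 0.92308
P₀ = (1-ρ)/(1-ρ^(K+1)) = (1-0.92308)/(1-0.92308^8) = 0.07692/0.4729 = 0.1627
P_K = P₀×ρ^K = 0.16267 × 0.92308^7 = 0.16267 × 0.57105 = 0.09289
Blocking probability = 9.29%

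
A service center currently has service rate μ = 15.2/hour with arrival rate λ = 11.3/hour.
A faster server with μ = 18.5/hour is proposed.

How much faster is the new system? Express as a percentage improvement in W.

System 1: ρ₁ = 11.3/15.2 = 0.7434, W₁ = 1/(15.2-11.3) = 0.2564
System 2: ρ₂ = 11.3/18.5 = 0.6108, W₂ = 1/(18.5-11.3) = 0.1389
Improvement: (W₁-W₂)/W₁ = (0.2564-0.1389)/0.2564 = 45.83%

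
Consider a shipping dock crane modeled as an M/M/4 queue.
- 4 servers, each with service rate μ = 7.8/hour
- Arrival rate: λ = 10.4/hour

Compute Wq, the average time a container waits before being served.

Traffic intensity: ρ = λ/(cμ) = 10.4/(4×7.8) = 0.3333
Since ρ = 0.3333 < 1, system is stable.
Offered load a = λ/μ = cρ = 10.4/7.8 = 1.3333
P₀ = [ Σₙ₌₀^3 aⁿ/n! + a^4/(4!(1-ρ)) ]⁻¹
Σ = a^0/0! + a^1/1! + a^2/2! + a^3/3! = 1.0000 + 1.3333 + 0.8889 + 0.3951 = 3.6173
a^4/(4!(1-ρ)) = 3.1605/(24 × 0.6667) = 0.1975
P₀ = 1/(3.6173 + 0.1975) = 0.2621
Lq = P₀·a^4·ρ / (4!(1-ρ)²) = 0.2621 × 3.1605 × 0.3333 / (24 × 0.4444) = 0.02589
Wq = Lq/λ = 0.02589/10.4 = 0.002489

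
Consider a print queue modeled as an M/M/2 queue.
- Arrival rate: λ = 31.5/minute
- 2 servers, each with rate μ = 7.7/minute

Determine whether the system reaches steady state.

Stability requires ρ = λ/(cμ) < 1
ρ = 31.5/(2 × 7.7) = 31.5/15.40 = 2.0455
Since 2.0455 ≥ 1, the system is UNSTABLE.
Need c > λ/μ = 31.5/7.7 = 4.09.
Minimum servers needed: c = 5.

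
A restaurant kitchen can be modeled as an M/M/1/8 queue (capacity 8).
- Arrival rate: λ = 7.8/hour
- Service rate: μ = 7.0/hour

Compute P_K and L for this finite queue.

ρ = λ/μ = 7.8/7.0 = 1.1142857
P₀ = (1-ρ)/(1-ρ^(K+1)) = (1-1.1142857)/(1-1.1142857^9) = -0.1143/-1.6483 = 0.06934
P_K = P₀×ρ^K = 0.06934 × 1.1142857^8 = 0.06934 × 2.3767 = 0.1648
Blocking probability P_8 = 0.1648 (16.48%)
L = ρ[1 - (K+1)ρ^K + Kρ^(K+1)] / [(1-ρ)(1-ρ^(K+1))]
L = 1.1142857 × (1 - 9×2.37669 + 8×2.64831) / ((1 - 1.1142857) × (1 - 2.64831)) = 4.7101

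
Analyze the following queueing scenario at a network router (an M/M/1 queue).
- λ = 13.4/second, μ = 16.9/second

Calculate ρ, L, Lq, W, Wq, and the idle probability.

Step 1: ρ = λ/μ = 13.4/16.9 = 0.7929
Step 2: L = λ/(μ-λ) = 13.4/3.50 = 3.8286
Step 3: Lq = λ²/(μ(μ-λ)) = 179.56/(16.9×3.50) = 3.0357
Step 4: W = 1/(μ-λ) = 1/3.50 = 0.285714
Step 5: Wq = λ/(μ(μ-λ)) = 13.4/(16.9×3.50) = 0.2265
Step 6: P(0) = 1-ρ = 0.2071
Verify: L = λW = 13.4×0.285714 = 3.8286 ✔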